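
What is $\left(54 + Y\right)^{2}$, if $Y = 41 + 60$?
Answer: $24025$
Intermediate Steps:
$Y = 101$
$\left(54 + Y\right)^{2} = \left(54 + 101\right)^{2} = 155^{2} = 24025$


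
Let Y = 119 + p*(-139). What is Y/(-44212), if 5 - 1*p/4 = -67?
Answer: 39913/44212 ≈ 0.90276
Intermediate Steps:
p = 288 (p = 20 - 4*(-67) = 20 + 268 = 288)
Y = -39913 (Y = 119 + 288*(-139) = 119 - 40032 = -39913)
Y/(-44212) = -39913/(-44212) = -39913*(-1/44212) = 39913/44212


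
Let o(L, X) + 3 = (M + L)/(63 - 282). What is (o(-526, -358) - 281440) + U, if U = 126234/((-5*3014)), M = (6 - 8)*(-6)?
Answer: -464437337728/1650165 ≈ -2.8145e+5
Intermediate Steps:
M = 12 (M = -2*(-6) = 12)
o(L, X) = -223/73 - L/219 (o(L, X) = -3 + (12 + L)/(63 - 282) = -3 + (12 + L)/(-219) = -3 + (12 + L)*(-1/219) = -3 + (-4/73 - L/219) = -223/73 - L/219)
U = -63117/7535 (U = 126234/(-15070) = 126234*(-1/15070) = -63117/7535 ≈ -8.3765)
(o(-526, -358) - 281440) + U = ((-223/73 - 1/219*(-526)) - 281440) - 63117/7535 = ((-223/73 + 526/219) - 281440) - 63117/7535 = (-143/219 - 281440) - 63117/7535 = -61635503/219 - 63117/7535 = -464437337728/1650165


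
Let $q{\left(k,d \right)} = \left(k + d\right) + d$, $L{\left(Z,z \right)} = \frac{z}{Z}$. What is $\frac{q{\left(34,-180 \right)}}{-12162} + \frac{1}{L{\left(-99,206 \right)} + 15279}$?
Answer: $\frac{247125664}{9196995615} \approx 0.02687$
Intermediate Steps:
$q{\left(k,d \right)} = k + 2 d$ ($q{\left(k,d \right)} = \left(d + k\right) + d = k + 2 d$)
$\frac{q{\left(34,-180 \right)}}{-12162} + \frac{1}{L{\left(-99,206 \right)} + 15279} = \frac{34 + 2 \left(-180\right)}{-12162} + \frac{1}{\frac{206}{-99} + 15279} = \left(34 - 360\right) \left(- \frac{1}{12162}\right) + \frac{1}{206 \left(- \frac{1}{99}\right) + 15279} = \left(-326\right) \left(- \frac{1}{12162}\right) + \frac{1}{- \frac{206}{99} + 15279} = \frac{163}{6081} + \frac{1}{\frac{1512415}{99}} = \frac{163}{6081} + \frac{99}{1512415} = \frac{247125664}{9196995615}$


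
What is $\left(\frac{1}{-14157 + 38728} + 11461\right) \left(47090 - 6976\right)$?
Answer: $\frac{11296432618448}{24571} \approx 4.5975 \cdot 10^{8}$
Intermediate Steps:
$\left(\frac{1}{-14157 + 38728} + 11461\right) \left(47090 - 6976\right) = \left(\frac{1}{24571} + 11461\right) 40114 = \frac{281608232}{24571} \cdot 40114 = \frac{11296432618448}{24571}$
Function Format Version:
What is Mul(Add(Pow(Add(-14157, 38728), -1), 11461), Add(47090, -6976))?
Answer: Rational(11296432618448, 24571) ≈ 4.5975e+8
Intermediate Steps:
Mul(Add(Pow(Add(-14157, 38728), -1), 11461), Add(47090, -6976)) = Mul(Add(Pow(24571, -1), 11461), 40114) = Mul(Add(Rational(1, 24571), 11461), 40114) = Mul(Rational(281608232, 24571), 40114) = Rational(11296432618448, 24571)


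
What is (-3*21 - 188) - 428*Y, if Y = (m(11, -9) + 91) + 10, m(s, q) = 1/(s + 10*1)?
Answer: -913487/21 ≈ -43499.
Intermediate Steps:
m(s, q) = 1/(10 + s) (m(s, q) = 1/(s + 10) = 1/(10 + s))
Y = 2122/21 (Y = (1/(10 + 11) + 91) + 10 = (1/21 + 91) + 10 = 1912/21 + 10 = 2122/21 ≈ 101.05)
(-3*21 - 188) - 428*Y = (-3*21 - 188) - 428*2122/21 = (-63 - 188) - 908216/21 = -251 - 908216/21 = -913487/21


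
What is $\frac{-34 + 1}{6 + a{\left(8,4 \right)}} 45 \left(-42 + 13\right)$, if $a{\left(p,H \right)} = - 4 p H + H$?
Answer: $- \frac{43065}{118} \approx -364.96$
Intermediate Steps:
$a{\left(p,H \right)} = H - 4 H p$ ($a{\left(p,H \right)} = - 4 H p + H = H - 4 H p$)
$\frac{-34 + 1}{6 + a{\left(8,4 \right)}} 45 \left(-42 + 13\right) = \frac{-34 + 1}{6 + 4 \left(1 - 32\right)} 45 \left(-42 + 13\right) = - \frac{33}{6 + 4 \left(1 - 32\right)} 45 \left(-29\right) = - \frac{33}{6 + 4 \left(-31\right)} \left(-1305\right) = - \frac{33}{6 - 124} \left(-1305\right) = - \frac{33}{-118} \left(-1305\right) = \left(-33\right) \left(- \frac{1}{118}\right) \left(-1305\right) = \frac{33}{118} \left(-1305\right) = - \frac{43065}{118}$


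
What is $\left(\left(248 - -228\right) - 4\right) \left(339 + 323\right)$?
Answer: $312464$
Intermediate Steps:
$\left(\left(248 - -228\right) - 4\right) \left(339 + 323\right) = \left(\left(248 + 228\right) - 4\right) 662 = \left(476 - 4\right) 662 = 472 \cdot 662 = 312464$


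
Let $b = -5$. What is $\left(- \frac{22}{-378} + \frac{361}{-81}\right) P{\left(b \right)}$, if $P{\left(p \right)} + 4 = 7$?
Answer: $- \frac{2494}{189} \approx -13.196$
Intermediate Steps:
$P{\left(p \right)} = 3$ ($P{\left(p \right)} = -4 + 7 = 3$)
$\left(- \frac{22}{-378} + \frac{361}{-81}\right) P{\left(b \right)} = \left(- \frac{22}{-378} + \frac{361}{-81}\right) 3 = \left(\left(-22\right) \left(- \frac{1}{378}\right) + 361 \left(- \frac{1}{81}\right)\right) 3 = \left(\frac{11}{189} - \frac{361}{81}\right) 3 = \left(- \frac{2494}{567}\right) 3 = - \frac{2494}{189}$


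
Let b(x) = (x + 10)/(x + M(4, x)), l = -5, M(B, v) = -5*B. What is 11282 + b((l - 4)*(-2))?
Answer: 11268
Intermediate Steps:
b(x) = (10 + x)/(-20 + x) (b(x) = (x + 10)/(x - 5*4) = (10 + x)/(x - 20) = (10 + x)/(-20 + x))
11282 + b((l - 4)*(-2)) = 11282 + (10 + (-5 - 4)*(-2))/(-20 + (-5 - 4)*(-2)) = 11282 + (10 - 9*(-2))/(-20 - 9*(-2)) = 11282 + (10 + 18)/(-20 + 18) = 11282 + 28/(-2) = 11282 - ½*28 = 11282 - 14 = 11268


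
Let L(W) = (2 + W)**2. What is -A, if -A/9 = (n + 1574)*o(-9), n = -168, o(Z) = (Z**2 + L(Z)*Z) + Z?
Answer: -4669326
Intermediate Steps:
o(Z) = Z + Z**2 + Z*(2 + Z)**2 (o(Z) = (Z**2 + (2 + Z)**2*Z) + Z = (Z**2 + Z*(2 + Z)**2) + Z = Z + Z**2 + Z*(2 + Z)**2)
A = 4669326 (A = -9*(-168 + 1574)*(-9*(1 - 9 + (2 - 9)**2)) = -12654*(-9*(1 - 9 + (-7)**2)) = -12654*(-9*(1 - 9 + 49)) = -12654*(-9*41) = -12654*(-369) = -9*(-518814) = 4669326)
-A = -1*4669326 = -4669326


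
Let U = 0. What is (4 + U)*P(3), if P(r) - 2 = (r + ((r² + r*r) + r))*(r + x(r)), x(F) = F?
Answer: 584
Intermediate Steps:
P(r) = 2 + 2*r*(2*r + 2*r²) (P(r) = 2 + (r + ((r² + r*r) + r))*(r + r) = 2 + (r + ((r² + r²) + r))*(2*r) = 2 + (r + (2*r² + r))*(2*r) = 2 + (r + (r + 2*r²))*(2*r) = 2 + (2*r + 2*r²)*(2*r) = 2 + 2*r*(2*r + 2*r²))
(4 + U)*P(3) = (4 + 0)*(2 + 4*3² + 4*3³) = 4*(2 + 4*9 + 4*27) = 4*(2 + 36 + 108) = 4*146 = 584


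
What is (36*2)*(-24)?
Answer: -1728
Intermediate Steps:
(36*2)*(-24) = 72*(-24) = -1728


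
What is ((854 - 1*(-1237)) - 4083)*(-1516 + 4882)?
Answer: -6705072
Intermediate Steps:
((854 - 1*(-1237)) - 4083)*(-1516 + 4882) = ((854 + 1237) - 4083)*3366 = (2091 - 4083)*3366 = -1992*3366 = -6705072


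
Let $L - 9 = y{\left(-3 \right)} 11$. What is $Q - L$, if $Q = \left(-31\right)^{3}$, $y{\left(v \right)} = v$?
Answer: $-29767$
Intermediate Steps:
$Q = -29791$
$L = -24$ ($L = 9 - 33 = -24$)
$Q - L = -29791 - -24 = -29791 + 24 = -29767$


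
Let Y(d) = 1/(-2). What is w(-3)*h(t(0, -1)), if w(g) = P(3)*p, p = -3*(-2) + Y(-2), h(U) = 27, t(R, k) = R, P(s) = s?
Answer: 891/2 ≈ 445.50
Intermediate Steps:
Y(d) = -½
p = 11/2 (p = -3*(-2) - ½ = 6 - ½ = 11/2 ≈ 5.5000)
w(g) = 33/2 (w(g) = 3*(11/2) = 33/2)
w(-3)*h(t(0, -1)) = (33/2)*27 = 891/2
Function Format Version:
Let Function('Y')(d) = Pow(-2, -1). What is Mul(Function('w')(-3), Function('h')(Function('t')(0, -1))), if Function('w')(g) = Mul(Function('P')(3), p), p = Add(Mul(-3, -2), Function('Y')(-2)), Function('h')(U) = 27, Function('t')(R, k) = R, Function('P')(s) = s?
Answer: Rational(891, 2) ≈ 445.50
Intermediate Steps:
Function('Y')(d) = Rational(-1, 2)
p = Rational(11, 2) (p = Add(Mul(-3, -2), Rational(-1, 2)) = Add(6, Rational(-1, 2)) = Rational(11, 2) ≈ 5.5000)
Function('w')(g) = Rational(33, 2) (Function('w')(g) = Mul(3, Rational(11, 2)) = Rational(33, 2))
Mul(Function('w')(-3), Function('h')(Function('t')(0, -1))) = Mul(Rational(33, 2), 27) = Rational(891, 2)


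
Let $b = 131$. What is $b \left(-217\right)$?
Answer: $-28427$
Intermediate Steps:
$b \left(-217\right) = 131 \left(-217\right) = -28427$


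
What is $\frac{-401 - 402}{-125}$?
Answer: $\frac{803}{125} \approx 6.424$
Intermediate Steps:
$\frac{-401 - 402}{-125} = \left(-803\right) \left(- \frac{1}{125}\right) = \frac{803}{125}$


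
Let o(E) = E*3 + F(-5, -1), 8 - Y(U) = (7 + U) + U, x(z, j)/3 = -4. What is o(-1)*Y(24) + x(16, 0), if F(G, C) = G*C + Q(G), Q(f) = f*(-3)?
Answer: -811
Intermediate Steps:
x(z, j) = -12 (x(z, j) = 3*(-4) = -12)
Q(f) = -3*f
Y(U) = 1 - 2*U (Y(U) = 8 - ((7 + U) + U) = 8 - (7 + 2*U) = 8 + (-7 - 2*U) = 1 - 2*U)
F(G, C) = -3*G + C*G (F(G, C) = G*C - 3*G = C*G - 3*G = -3*G + C*G)
o(E) = 20 + 3*E (o(E) = E*3 - 5*(-3 - 1) = 3*E - 5*(-4) = 3*E + 20 = 20 + 3*E)
o(-1)*Y(24) + x(16, 0) = (20 + 3*(-1))*(1 - 2*24) - 12 = (20 - 3)*(1 - 48) - 12 = 17*(-47) - 12 = -799 - 12 = -811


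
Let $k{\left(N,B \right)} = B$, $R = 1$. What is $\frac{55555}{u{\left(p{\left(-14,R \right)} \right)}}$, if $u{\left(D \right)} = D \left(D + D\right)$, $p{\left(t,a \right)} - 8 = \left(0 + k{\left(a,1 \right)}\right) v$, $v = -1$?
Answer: $\frac{55555}{98} \approx 566.89$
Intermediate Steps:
$p{\left(t,a \right)} = 7$ ($p{\left(t,a \right)} = 8 + \left(0 + 1\right) \left(-1\right) = 8 + 1 \left(-1\right) = 8 - 1 = 7$)
$u{\left(D \right)} = 2 D^{2}$ ($u{\left(D \right)} = D 2 D = 2 D^{2}$)
$\frac{55555}{u{\left(p{\left(-14,R \right)} \right)}} = \frac{55555}{2 \cdot 7^{2}} = \frac{55555}{2 \cdot 49} = \frac{55555}{98}$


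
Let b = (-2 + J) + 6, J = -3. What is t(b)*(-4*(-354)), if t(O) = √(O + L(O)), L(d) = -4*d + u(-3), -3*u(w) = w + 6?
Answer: 2832*I ≈ 2832.0*I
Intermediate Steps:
u(w) = -2 - w/3 (u(w) = -(w + 6)/3 = -(6 + w)/3 = -2 - w/3)
b = 1 (b = (-2 - 3) + 6 = -5 + 6 = 1)
L(d) = -1 - 4*d (L(d) = -4*d + (-2 - ⅓*(-3)) = -4*d + (-2 + 1) = -4*d - 1 = -1 - 4*d)
t(O) = √(-1 - 3*O) (t(O) = √(O + (-1 - 4*O)) = √(-1 - 3*O))
t(b)*(-4*(-354)) = √(-1 - 3*1)*(-4*(-354)) = √(-1 - 3)*1416 = √(-4)*1416 = (2*I)*1416 = 2832*I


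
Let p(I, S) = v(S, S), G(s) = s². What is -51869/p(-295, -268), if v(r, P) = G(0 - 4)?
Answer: -51869/16 ≈ -3241.8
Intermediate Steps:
v(r, P) = 16 (v(r, P) = (0 - 4)² = (-4)² = 16)
p(I, S) = 16
-51869/p(-295, -268) = -51869/16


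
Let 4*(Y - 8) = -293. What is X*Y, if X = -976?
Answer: 63684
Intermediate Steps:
Y = -261/4 (Y = 8 + (¼)*(-293) = 8 - 293/4 = -261/4 ≈ -65.250)
X*Y = -976*(-261/4) = 63684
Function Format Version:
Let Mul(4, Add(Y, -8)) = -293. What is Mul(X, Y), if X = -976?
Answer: 63684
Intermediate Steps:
Y = Rational(-261, 4) (Y = Add(8, Mul(Rational(1, 4), -293)) = Add(8, Rational(-293, 4)) = Rational(-261, 4) ≈ -65.250)
Mul(X, Y) = Mul(-976, Rational(-261, 4)) = 63684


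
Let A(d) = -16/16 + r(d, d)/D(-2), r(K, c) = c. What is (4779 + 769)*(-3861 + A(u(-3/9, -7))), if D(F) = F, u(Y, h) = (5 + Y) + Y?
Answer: -64315190/3 ≈ -2.1438e+7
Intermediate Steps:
u(Y, h) = 5 + 2*Y
A(d) = -1 - d/2 (A(d) = -16/16 + d/(-2) = -16*1/16 + d*(-1/2) = -1 - d/2)
(4779 + 769)*(-3861 + A(u(-3/9, -7))) = (4779 + 769)*(-3861 + (-1 - (5 + 2*(-3/9))/2)) = 5548*(-3861 + (-1 - (5 + 2*(-3*1/9))/2)) = 5548*(-3861 + (-1 - (5 + 2*(-1/3))/2)) = 5548*(-3861 + (-1 - (5 - 2/3)/2)) = 5548*(-3861 + (-1 - 1/2*13/3)) = 5548*(-3861 + (-1 - 13/6)) = 5548*(-3861 - 19/6) = 5548*(-23185/6) = -64315190/3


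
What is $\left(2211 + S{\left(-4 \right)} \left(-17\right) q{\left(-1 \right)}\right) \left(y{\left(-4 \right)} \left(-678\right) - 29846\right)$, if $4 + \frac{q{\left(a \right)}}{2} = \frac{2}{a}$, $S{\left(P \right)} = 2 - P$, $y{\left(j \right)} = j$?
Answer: $-93205290$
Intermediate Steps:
$q{\left(a \right)} = -8 + \frac{4}{a}$ ($q{\left(a \right)} = -8 + 2 \frac{2}{a} = -8 + \frac{4}{a}$)
$\left(2211 + S{\left(-4 \right)} \left(-17\right) q{\left(-1 \right)}\right) \left(y{\left(-4 \right)} \left(-678\right) - 29846\right) = \left(2211 + \left(2 - -4\right) \left(-17\right) \left(-8 + \frac{4}{-1}\right)\right) \left(\left(-4\right) \left(-678\right) - 29846\right) = \left(2211 + \left(2 + 4\right) \left(-17\right) \left(-8 + 4 \left(-1\right)\right)\right) \left(2712 - 29846\right) = \left(2211 + 6 \left(-17\right) \left(-8 - 4\right)\right) \left(-27134\right) = \left(2211 - -1224\right) \left(-27134\right) = \left(2211 + 1224\right) \left(-27134\right) = 3435 \left(-27134\right) = -93205290$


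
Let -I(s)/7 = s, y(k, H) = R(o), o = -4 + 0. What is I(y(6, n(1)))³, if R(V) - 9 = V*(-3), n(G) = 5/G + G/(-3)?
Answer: -3176523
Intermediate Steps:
o = -4
n(G) = 5/G - G/3 (n(G) = 5/G + G*(-⅓) = 5/G - G/3)
R(V) = 9 - 3*V (R(V) = 9 + V*(-3) = 9 - 3*V)
y(k, H) = 21 (y(k, H) = 9 - 3*(-4) = 9 + 12 = 21)
I(s) = -7*s
I(y(6, n(1)))³ = (-7*21)³ = (-147)³ = -3176523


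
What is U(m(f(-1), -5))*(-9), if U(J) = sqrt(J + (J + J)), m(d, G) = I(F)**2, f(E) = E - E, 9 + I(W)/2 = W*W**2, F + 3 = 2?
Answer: -180*sqrt(3) ≈ -311.77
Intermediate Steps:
F = -1 (F = -3 + 2 = -1)
I(W) = -18 + 2*W**3 (I(W) = -18 + 2*(W*W**2) = -18 + 2*W**3)
f(E) = 0
m(d, G) = 400 (m(d, G) = (-18 + 2*(-1)**3)**2 = (-18 + 2*(-1))**2 = (-18 - 2)**2 = (-20)**2 = 400)
U(J) = sqrt(3)*sqrt(J) (U(J) = sqrt(J + 2*J) = sqrt(3*J) = sqrt(3)*sqrt(J))
U(m(f(-1), -5))*(-9) = (sqrt(3)*sqrt(400))*(-9) = (sqrt(3)*20)*(-9) = (20*sqrt(3))*(-9) = -180*sqrt(3)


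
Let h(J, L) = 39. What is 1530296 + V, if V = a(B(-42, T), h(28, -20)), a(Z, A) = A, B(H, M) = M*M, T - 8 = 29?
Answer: 1530335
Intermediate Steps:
T = 37 (T = 8 + 29 = 37)
B(H, M) = M²
V = 39
1530296 + V = 1530296 + 39 = 1530335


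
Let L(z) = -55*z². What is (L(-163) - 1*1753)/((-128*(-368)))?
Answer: -182881/5888 ≈ -31.060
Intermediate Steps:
(L(-163) - 1*1753)/((-128*(-368))) = (-55*(-163)² - 1*1753)/((-128*(-368))) = (-55*26569 - 1753)/47104 = (-1461295 - 1753)*(1/47104) = -1463048*1/47104 = -182881/5888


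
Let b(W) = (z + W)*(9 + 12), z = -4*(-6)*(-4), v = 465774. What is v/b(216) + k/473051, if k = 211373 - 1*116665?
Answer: 36762253439/198681420 ≈ 185.03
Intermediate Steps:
z = -96 (z = 24*(-4) = -96)
b(W) = -2016 + 21*W (b(W) = (-96 + W)*(9 + 12) = (-96 + W)*21 = -2016 + 21*W)
k = 94708 (k = 211373 - 116665 = 94708)
v/b(216) + k/473051 = 465774/(-2016 + 21*216) + 94708/473051 = 465774/(-2016 + 4536) + 94708*(1/473051) = 465774/2520 + 94708/473051 = 465774*(1/2520) + 94708/473051 = 77629/420 + 94708/473051 = 36762253439/198681420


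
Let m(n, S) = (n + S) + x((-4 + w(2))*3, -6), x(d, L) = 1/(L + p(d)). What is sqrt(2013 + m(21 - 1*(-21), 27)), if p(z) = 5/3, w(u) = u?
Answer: 3*sqrt(39091)/13 ≈ 45.626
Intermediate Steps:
p(z) = 5/3 (p(z) = 5*(1/3) = 5/3)
x(d, L) = 1/(5/3 + L) (x(d, L) = 1/(L + 5/3) = 1/(5/3 + L))
m(n, S) = -3/13 + S + n (m(n, S) = (n + S) + 3/(5 + 3*(-6)) = (S + n) + 3/(5 - 18) = (S + n) + 3/(-13) = (S + n) + 3*(-1/13) = (S + n) - 3/13 = -3/13 + S + n)
sqrt(2013 + m(21 - 1*(-21), 27)) = sqrt(2013 + (-3/13 + 27 + (21 - 1*(-21)))) = sqrt(2013 + (-3/13 + 27 + (21 + 21))) = sqrt(2013 + (-3/13 + 27 + 42)) = sqrt(2013 + 894/13) = sqrt(27063/13) = 3*sqrt(39091)/13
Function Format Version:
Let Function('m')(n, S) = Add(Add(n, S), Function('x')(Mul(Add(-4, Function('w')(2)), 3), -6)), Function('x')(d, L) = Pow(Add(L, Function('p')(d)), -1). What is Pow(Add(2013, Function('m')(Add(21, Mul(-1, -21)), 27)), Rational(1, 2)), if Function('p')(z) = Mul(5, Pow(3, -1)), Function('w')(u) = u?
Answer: Mul(Rational(3, 13), Pow(39091, Rational(1, 2))) ≈ 45.626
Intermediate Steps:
Function('p')(z) = Rational(5, 3) (Function('p')(z) = Mul(5, Rational(1, 3)) = Rational(5, 3))
Function('x')(d, L) = Pow(Add(Rational(5, 3), L), -1) (Function('x')(d, L) = Pow(Add(L, Rational(5, 3)), -1) = Pow(Add(Rational(5, 3), L), -1))
Function('m')(n, S) = Add(Rational(-3, 13), S, n) (Function('m')(n, S) = Add(Add(n, S), Mul(3, Pow(Add(5, Mul(3, -6)), -1))) = Add(Add(S, n), Mul(3, Pow(Add(5, -18), -1))) = Add(Add(S, n), Mul(3, Pow(-13, -1))) = Add(Add(S, n), Mul(3, Rational(-1, 13))) = Add(Add(S, n), Rational(-3, 13)) = Add(Rational(-3, 13), S, n))
Pow(Add(2013, Function('m')(Add(21, Mul(-1, -21)), 27)), Rational(1, 2)) = Pow(Add(2013, Add(Rational(-3, 13), 27, Add(21, Mul(-1, -21)))), Rational(1, 2)) = Pow(Add(2013, Add(Rational(-3, 13), 27, Add(21, 21))), Rational(1, 2)) = Pow(Add(2013, Add(Rational(-3, 13), 27, 42)), Rational(1, 2)) = Pow(Add(2013, Rational(894, 13)), Rational(1, 2)) = Pow(Rational(27063, 13), Rational(1, 2)) = Mul(Rational(3, 13), Pow(39091, Rational(1, 2)))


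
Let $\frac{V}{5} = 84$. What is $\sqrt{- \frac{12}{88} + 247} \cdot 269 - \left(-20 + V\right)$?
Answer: $-400 + \frac{269 \sqrt{119482}}{22} \approx 3826.5$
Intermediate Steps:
$V = 420$ ($V = 5 \cdot 84 = 420$)
$\sqrt{- \frac{12}{88} + 247} \cdot 269 - \left(-20 + V\right) = \sqrt{- \frac{12}{88} + 247} \cdot 269 + \left(20 - 420\right) = \sqrt{\left(-12\right) \frac{1}{88} + 247} \cdot 269 + \left(20 - 420\right) = \sqrt{- \frac{3}{22} + 247} \cdot 269 - 400 = \sqrt{\frac{5431}{22}} \cdot 269 - 400 = \frac{\sqrt{119482}}{22} \cdot 269 - 400 = \frac{269 \sqrt{119482}}{22} - 400 = -400 + \frac{269 \sqrt{119482}}{22}$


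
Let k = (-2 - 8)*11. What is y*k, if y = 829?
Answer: -91190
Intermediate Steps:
k = -110 (k = -10*11 = -110)
y*k = 829*(-110) = -91190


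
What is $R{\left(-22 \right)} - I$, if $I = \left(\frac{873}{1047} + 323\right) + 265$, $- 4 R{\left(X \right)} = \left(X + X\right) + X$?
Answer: $- \frac{399489}{698} \approx -572.33$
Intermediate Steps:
$R{\left(X \right)} = - \frac{3 X}{4}$ ($R{\left(X \right)} = - \frac{\left(X + X\right) + X}{4} = - \frac{2 X + X}{4} = - \frac{3 X}{4}$)
$I = \frac{205503}{349}$ ($I = \left(873 \cdot \frac{1}{1047} + 323\right) + 265 = \left(\frac{291}{349} + 323\right) + 265 = \frac{113018}{349} + 265 = \frac{205503}{349} \approx 588.83$)
$R{\left(-22 \right)} - I = \left(- \frac{3}{4}\right) \left(-22\right) - \frac{205503}{349} = \frac{33}{2} - \frac{205503}{349} = - \frac{399489}{698}$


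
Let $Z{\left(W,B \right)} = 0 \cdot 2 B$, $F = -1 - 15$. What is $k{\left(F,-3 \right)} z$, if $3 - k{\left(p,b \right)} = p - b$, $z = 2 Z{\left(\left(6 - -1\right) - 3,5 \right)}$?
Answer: $0$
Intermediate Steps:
$F = -16$ ($F = -1 - 15 = -16$)
$Z{\left(W,B \right)} = 0$ ($Z{\left(W,B \right)} = 0 B = 0$)
$z = 0$ ($z = 2 \cdot 0 = 0$)
$k{\left(p,b \right)} = 3 + b - p$ ($k{\left(p,b \right)} = 3 - \left(p - b\right) = 3 + \left(b - p\right) = 3 + b - p$)
$k{\left(F,-3 \right)} z = \left(3 - 3 - -16\right) 0 = \left(3 - 3 + 16\right) 0 = 16 \cdot 0 = 0$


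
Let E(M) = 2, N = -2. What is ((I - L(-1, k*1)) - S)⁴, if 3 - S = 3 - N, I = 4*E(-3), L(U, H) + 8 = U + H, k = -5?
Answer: 331776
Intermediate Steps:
L(U, H) = -8 + H + U (L(U, H) = -8 + (U + H) = -8 + (H + U) = -8 + H + U)
I = 8 (I = 4*2 = 8)
S = -2 (S = 3 - (3 - 1*(-2)) = 3 - (3 + 2) = 3 - 1*5 = 3 - 5 = -2)
((I - L(-1, k*1)) - S)⁴ = ((8 - (-8 - 5*1 - 1)) - 1*(-2))⁴ = ((8 - (-8 - 5 - 1)) + 2)⁴ = ((8 - 1*(-14)) + 2)⁴ = ((8 + 14) + 2)⁴ = (22 + 2)⁴ = 24⁴ = 331776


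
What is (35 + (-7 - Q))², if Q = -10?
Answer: 1444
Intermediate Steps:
(35 + (-7 - Q))² = (35 + (-7 - 1*(-10)))² = (35 + (-7 + 10))² = (35 + 3)² = 38² = 1444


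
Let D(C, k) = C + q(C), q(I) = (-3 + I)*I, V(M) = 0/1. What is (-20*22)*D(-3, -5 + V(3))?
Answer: -6600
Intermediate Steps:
V(M) = 0 (V(M) = 0*1 = 0)
q(I) = I*(-3 + I)
D(C, k) = C + C*(-3 + C)
(-20*22)*D(-3, -5 + V(3)) = (-20*22)*(-3*(-2 - 3)) = -(-1320)*(-5) = -440*15 = -6600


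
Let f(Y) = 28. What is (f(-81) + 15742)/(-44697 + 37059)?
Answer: -415/201 ≈ -2.0647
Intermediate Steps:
(f(-81) + 15742)/(-44697 + 37059) = (28 + 15742)/(-44697 + 37059) = 15770/(-7638) = 15770*(-1/7638) = -415/201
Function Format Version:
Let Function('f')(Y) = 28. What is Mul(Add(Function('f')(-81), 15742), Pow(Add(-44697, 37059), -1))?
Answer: Rational(-415, 201) ≈ -2.0647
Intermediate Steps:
Mul(Add(Function('f')(-81), 15742), Pow(Add(-44697, 37059), -1)) = Mul(Add(28, 15742), Pow(Add(-44697, 37059), -1)) = Mul(15770, Pow(-7638, -1)) = Mul(15770, Rational(-1, 7638)) = Rational(-415, 201)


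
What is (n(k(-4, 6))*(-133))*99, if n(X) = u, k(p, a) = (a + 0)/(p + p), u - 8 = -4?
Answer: -52668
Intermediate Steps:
u = 4 (u = 8 - 4 = 4)
k(p, a) = a/(2*p) (k(p, a) = a/((2*p)) = a*(1/(2*p)) = a/(2*p))
n(X) = 4
(n(k(-4, 6))*(-133))*99 = (4*(-133))*99 = -532*99 = -52668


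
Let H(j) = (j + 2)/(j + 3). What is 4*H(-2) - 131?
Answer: -131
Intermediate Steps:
H(j) = (2 + j)/(3 + j)
4*H(-2) - 131 = 4*((2 - 2)/(3 - 2)) - 131 = 4*(0/1) - 131 = 4*(1*0) - 131 = 4*0 - 131 = 0 - 131 = -131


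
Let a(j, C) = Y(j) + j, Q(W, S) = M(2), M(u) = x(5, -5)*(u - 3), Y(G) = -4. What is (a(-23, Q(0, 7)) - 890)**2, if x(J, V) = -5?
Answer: 840889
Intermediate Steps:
M(u) = 15 - 5*u (M(u) = -5*(u - 3) = -5*(-3 + u) = 15 - 5*u)
Q(W, S) = 5 (Q(W, S) = 15 - 5*2 = 15 - 10 = 5)
a(j, C) = -4 + j
(a(-23, Q(0, 7)) - 890)**2 = ((-4 - 23) - 890)**2 = (-27 - 890)**2 = (-917)**2 = 840889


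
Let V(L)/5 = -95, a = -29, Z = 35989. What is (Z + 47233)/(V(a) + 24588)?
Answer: 83222/24113 ≈ 3.4513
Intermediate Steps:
V(L) = -475 (V(L) = 5*(-95) = -475)
(Z + 47233)/(V(a) + 24588) = (35989 + 47233)/(-475 + 24588) = 83222/24113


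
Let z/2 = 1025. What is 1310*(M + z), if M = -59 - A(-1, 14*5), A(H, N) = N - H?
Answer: 2515200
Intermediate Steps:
z = 2050 (z = 2*1025 = 2050)
M = -130 (M = -59 - (14*5 - 1*(-1)) = -59 - (70 + 1) = -59 - 1*71 = -59 - 71 = -130)
1310*(M + z) = 1310*(-130 + 2050) = 1310*1920 = 2515200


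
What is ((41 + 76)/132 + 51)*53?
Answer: 120999/44 ≈ 2750.0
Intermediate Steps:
((41 + 76)/132 + 51)*53 = (117*(1/132) + 51)*53 = (39/44 + 51)*53 = (2283/44)*53 = 120999/44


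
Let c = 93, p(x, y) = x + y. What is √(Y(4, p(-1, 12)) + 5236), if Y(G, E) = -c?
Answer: √5143 ≈ 71.715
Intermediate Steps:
Y(G, E) = -93 (Y(G, E) = -1*93 = -93)
√(Y(4, p(-1, 12)) + 5236) = √(-93 + 5236) = √5143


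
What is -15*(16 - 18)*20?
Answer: 600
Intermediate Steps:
-15*(16 - 18)*20 = -15*(-2)*20 = 30*20 = 600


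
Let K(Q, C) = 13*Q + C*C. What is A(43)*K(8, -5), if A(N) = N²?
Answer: 238521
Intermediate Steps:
K(Q, C) = C² + 13*Q (K(Q, C) = 13*Q + C² = C² + 13*Q)
A(43)*K(8, -5) = 43²*((-5)² + 13*8) = 1849*(25 + 104) = 1849*129 = 238521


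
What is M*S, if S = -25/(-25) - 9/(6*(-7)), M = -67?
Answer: -1139/14 ≈ -81.357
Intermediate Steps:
S = 17/14 (S = -25*(-1/25) - 9/(-42) = 1 - 9*(-1/42) = 1 + 3/14 = 17/14 ≈ 1.2143)
M*S = -67*17/14 = -1139/14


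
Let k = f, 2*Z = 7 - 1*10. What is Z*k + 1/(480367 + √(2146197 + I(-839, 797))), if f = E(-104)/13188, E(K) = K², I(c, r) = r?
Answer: -311973888080307/253594588156805 - √2146994/230750307695 ≈ -1.2302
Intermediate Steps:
Z = -3/2 (Z = (7 - 1*10)/2 = (7 - 10)/2 = (½)*(-3) = -3/2 ≈ -1.5000)
f = 2704/3297 (f = (-104)²/13188 = 10816*(1/13188) = 2704/3297 ≈ 0.82014)
k = 2704/3297 ≈ 0.82014
Z*k + 1/(480367 + √(2146197 + I(-839, 797))) = -3/2*2704/3297 + 1/(480367 + √(2146197 + 797)) = -1352/1099 + 1/(480367 + √2146994)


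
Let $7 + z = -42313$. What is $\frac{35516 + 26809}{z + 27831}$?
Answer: $- \frac{62325}{14489} \approx -4.3015$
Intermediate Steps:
$z = -42320$ ($z = -7 - 42313 = -42320$)
$\frac{35516 + 26809}{z + 27831} = \frac{35516 + 26809}{-42320 + 27831} = \frac{62325}{-14489} = 62325 \left(- \frac{1}{14489}\right) = - \frac{62325}{14489}$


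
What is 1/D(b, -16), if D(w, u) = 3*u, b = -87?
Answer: -1/48 ≈ -0.020833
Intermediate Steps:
1/D(b, -16) = 1/(3*(-16)) = 1/(-48) = -1/48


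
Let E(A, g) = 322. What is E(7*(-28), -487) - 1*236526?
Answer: -236204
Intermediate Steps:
E(7*(-28), -487) - 1*236526 = 322 - 1*236526 = 322 - 236526 = -236204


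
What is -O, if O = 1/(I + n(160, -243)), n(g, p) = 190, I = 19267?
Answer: -1/19457 ≈ -5.1395e-5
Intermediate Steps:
O = 1/19457 (O = 1/(19267 + 190) = 1/19457 ≈ 5.1395e-5)
-O = -1*1/19457 = -1/19457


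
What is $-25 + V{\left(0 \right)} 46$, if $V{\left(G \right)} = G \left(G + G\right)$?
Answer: $-25$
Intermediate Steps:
$V{\left(G \right)} = 2 G^{2}$ ($V{\left(G \right)} = G 2 G = 2 G^{2}$)
$-25 + V{\left(0 \right)} 46 = -25 + 2 \cdot 0^{2} \cdot 46 = -25 + 2 \cdot 0 \cdot 46 = -25 + 0 \cdot 46 = -25 + 0 = -25$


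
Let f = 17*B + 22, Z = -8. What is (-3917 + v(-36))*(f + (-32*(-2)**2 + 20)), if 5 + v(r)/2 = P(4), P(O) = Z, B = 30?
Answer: -1671832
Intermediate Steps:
P(O) = -8
v(r) = -26 (v(r) = -10 + 2*(-8) = -10 - 16 = -26)
f = 532 (f = 17*30 + 22 = 510 + 22 = 532)
(-3917 + v(-36))*(f + (-32*(-2)**2 + 20)) = (-3917 - 26)*(532 + (-32*(-2)**2 + 20)) = -3943*(532 + (-32*4 + 20)) = -3943*(532 + (-128 + 20)) = -3943*(532 - 108) = -3943*424 = -1671832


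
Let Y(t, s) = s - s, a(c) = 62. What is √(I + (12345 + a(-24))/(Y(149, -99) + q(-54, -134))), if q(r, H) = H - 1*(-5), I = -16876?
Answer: I*√282434019/129 ≈ 130.28*I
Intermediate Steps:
Y(t, s) = 0
q(r, H) = 5 + H (q(r, H) = H + 5 = 5 + H)
√(I + (12345 + a(-24))/(Y(149, -99) + q(-54, -134))) = √(-16876 + (12345 + 62)/(0 + (5 - 134))) = √(-16876 + 12407/(0 - 129)) = √(-16876 + 12407/(-129)) = √(-16876 + 12407*(-1/129)) = √(-16876 - 12407/129) = √(-2189411/129) = I*√282434019/129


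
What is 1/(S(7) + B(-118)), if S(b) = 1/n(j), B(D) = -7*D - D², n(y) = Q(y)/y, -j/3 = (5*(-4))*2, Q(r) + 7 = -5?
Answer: -1/13108 ≈ -7.6289e-5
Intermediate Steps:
Q(r) = -12 (Q(r) = -7 - 5 = -12)
j = 120 (j = -3*5*(-4)*2 = -(-60)*2 = -3*(-40) = 120)
n(y) = -12/y
B(D) = -D² - 7*D
S(b) = -10 (S(b) = 1/(-12/120) = 1/(-12*1/120) = 1/(-⅒) = -10)
1/(S(7) + B(-118)) = 1/(-10 - 1*(-118)*(7 - 118)) = 1/(-10 - 1*(-118)*(-111)) = 1/(-10 - 13098) = 1/(-13108) = -1/13108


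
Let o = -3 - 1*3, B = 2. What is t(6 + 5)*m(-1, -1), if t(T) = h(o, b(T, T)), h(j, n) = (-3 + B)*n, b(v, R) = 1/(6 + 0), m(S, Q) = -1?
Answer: 1/6 ≈ 0.16667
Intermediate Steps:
o = -6 (o = -3 - 3 = -6)
b(v, R) = 1/6
h(j, n) = -n (h(j, n) = (-3 + 2)*n = -n)
t(T) = -1/6 (t(T) = -1*1/6 = -1/6)
t(6 + 5)*m(-1, -1) = -1/6*(-1) = 1/6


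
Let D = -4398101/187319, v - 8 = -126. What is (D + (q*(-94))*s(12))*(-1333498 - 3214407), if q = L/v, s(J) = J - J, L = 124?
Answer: 20002145528405/187319 ≈ 1.0678e+8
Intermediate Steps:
v = -118 (v = 8 - 126 = -118)
s(J) = 0
D = -4398101/187319 (D = -4398101*1/187319 = -4398101/187319 ≈ -23.479)
q = -62/59 (q = 124/(-118) = 124*(-1/118) = -62/59 ≈ -1.0508)
(D + (q*(-94))*s(12))*(-1333498 - 3214407) = (-4398101/187319 - 62/59*(-94)*0)*(-1333498 - 3214407) = (-4398101/187319 + (5828/59)*0)*(-4547905) = (-4398101/187319 + 0)*(-4547905) = -4398101/187319*(-4547905) = 20002145528405/187319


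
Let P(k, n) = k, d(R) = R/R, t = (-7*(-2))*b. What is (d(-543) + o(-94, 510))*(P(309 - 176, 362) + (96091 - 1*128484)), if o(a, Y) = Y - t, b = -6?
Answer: -19194700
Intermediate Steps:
t = -84 (t = -7*(-2)*(-6) = 14*(-6) = -84)
d(R) = 1
o(a, Y) = 84 + Y (o(a, Y) = Y - 1*(-84) = Y + 84 = 84 + Y)
(d(-543) + o(-94, 510))*(P(309 - 176, 362) + (96091 - 1*128484)) = (1 + (84 + 510))*((309 - 176) + (96091 - 1*128484)) = (1 + 594)*(133 + (96091 - 128484)) = 595*(133 - 32393) = 595*(-32260) = -19194700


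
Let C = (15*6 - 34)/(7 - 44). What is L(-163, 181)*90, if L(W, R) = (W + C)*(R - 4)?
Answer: -96965910/37 ≈ -2.6207e+6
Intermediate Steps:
C = -56/37 (C = (90 - 34)/(-37) = 56*(-1/37) = -56/37 ≈ -1.5135)
L(W, R) = (-4 + R)*(-56/37 + W) (L(W, R) = (W - 56/37)*(R - 4) = (-56/37 + W)*(-4 + R) = (-4 + R)*(-56/37 + W))
L(-163, 181)*90 = (224/37 - 4*(-163) - 56/37*181 + 181*(-163))*90 = (224/37 + 652 - 10136/37 - 29503)*90 = -1077399/37*90 = -96965910/37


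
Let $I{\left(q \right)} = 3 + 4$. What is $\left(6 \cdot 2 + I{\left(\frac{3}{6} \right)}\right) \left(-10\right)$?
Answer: $-190$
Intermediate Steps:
$I{\left(q \right)} = 7$
$\left(6 \cdot 2 + I{\left(\frac{3}{6} \right)}\right) \left(-10\right) = \left(6 \cdot 2 + 7\right) \left(-10\right) = \left(12 + 7\right) \left(-10\right) = 19 \left(-10\right) = -190$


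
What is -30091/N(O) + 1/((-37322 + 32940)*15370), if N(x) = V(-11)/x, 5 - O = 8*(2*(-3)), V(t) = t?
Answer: 107413466112809/740864740 ≈ 1.4498e+5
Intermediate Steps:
O = 53 (O = 5 - 8*2*(-3) = 5 - 8*(-6) = 5 - 1*(-48) = 5 + 48 = 53)
N(x) = -11/x
-30091/N(O) + 1/((-37322 + 32940)*15370) = -30091/((-11/53)) + 1/((-37322 + 32940)*15370) = -30091/((-11*1/53)) + (1/15370)/(-4382) = -30091/(-11/53) - 1/4382*1/15370 = -30091*(-53/11) - 1/67351340 = 1594823/11 - 1/67351340 = 107413466112809/740864740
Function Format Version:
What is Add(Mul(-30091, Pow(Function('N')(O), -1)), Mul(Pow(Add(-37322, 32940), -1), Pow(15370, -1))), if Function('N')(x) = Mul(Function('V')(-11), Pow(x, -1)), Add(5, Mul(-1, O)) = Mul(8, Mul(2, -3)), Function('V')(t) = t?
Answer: Rational(107413466112809, 740864740) ≈ 1.4498e+5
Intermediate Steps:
O = 53 (O = Add(5, Mul(-1, Mul(8, Mul(2, -3)))) = Add(5, Mul(-1, Mul(8, -6))) = Add(5, Mul(-1, -48)) = Add(5, 48) = 53)
Function('N')(x) = Mul(-11, Pow(x, -1))
Add(Mul(-30091, Pow(Function('N')(O), -1)), Mul(Pow(Add(-37322, 32940), -1), Pow(15370, -1))) = Add(Mul(-30091, Pow(Mul(-11, Pow(53, -1)), -1)), Mul(Pow(Add(-37322, 32940), -1), Pow(15370, -1))) = Add(Mul(-30091, Pow(Mul(-11, Rational(1, 53)), -1)), Mul(Pow(-4382, -1), Rational(1, 15370))) = Add(Mul(-30091, Pow(Rational(-11, 53), -1)), Mul(Rational(-1, 4382), Rational(1, 15370))) = Add(Mul(-30091, Rational(-53, 11)), Rational(-1, 67351340)) = Add(Rational(1594823, 11), Rational(-1, 67351340)) = Rational(107413466112809, 740864740)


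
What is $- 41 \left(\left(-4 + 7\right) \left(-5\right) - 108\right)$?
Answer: $5043$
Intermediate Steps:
$- 41 \left(\left(-4 + 7\right) \left(-5\right) - 108\right) = - 41 \left(3 \left(-5\right) - 108\right) = - 41 \left(-15 - 108\right) = \left(-41\right) \left(-123\right) = 5043$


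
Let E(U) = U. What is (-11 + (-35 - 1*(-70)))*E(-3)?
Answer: -72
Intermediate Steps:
(-11 + (-35 - 1*(-70)))*E(-3) = (-11 + (-35 - 1*(-70)))*(-3) = (-11 + (-35 + 70))*(-3) = (-11 + 35)*(-3) = 24*(-3) = -72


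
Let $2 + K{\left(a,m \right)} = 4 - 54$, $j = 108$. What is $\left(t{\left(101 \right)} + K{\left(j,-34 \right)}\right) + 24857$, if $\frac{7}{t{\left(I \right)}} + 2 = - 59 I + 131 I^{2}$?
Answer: $\frac{32999827857}{1330370} \approx 24805.0$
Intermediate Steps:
$K{\left(a,m \right)} = -52$ ($K{\left(a,m \right)} = -2 + \left(4 - 54\right) = -2 - 50 = -52$)
$t{\left(I \right)} = \frac{7}{-2 - 59 I + 131 I^{2}}$ ($t{\left(I \right)} = \frac{7}{-2 + \left(- 59 I + 131 I^{2}\right)} = \frac{7}{-2 - 59 I + 131 I^{2}}$)
$\left(t{\left(101 \right)} + K{\left(j,-34 \right)}\right) + 24857 = \left(\frac{7}{-2 - 5959 + 131 \cdot 101^{2}} - 52\right) + 24857 = \left(\frac{7}{-2 - 5959 + 131 \cdot 10201} - 52\right) + 24857 = \left(\frac{7}{-2 - 5959 + 1336331} - 52\right) + 24857 = \left(\frac{7}{1330370} - 52\right) + 24857 = - \frac{69179233}{1330370} + 24857 = \frac{32999827857}{1330370}$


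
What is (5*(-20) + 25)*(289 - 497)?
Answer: 15600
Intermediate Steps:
(5*(-20) + 25)*(289 - 497) = (-100 + 25)*(-208) = -75*(-208) = 15600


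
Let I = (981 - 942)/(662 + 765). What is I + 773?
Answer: 1103110/1427 ≈ 773.03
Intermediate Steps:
I = 39/1427 ≈ 0.027330
I + 773 = 39/1427 + 773 = 1103110/1427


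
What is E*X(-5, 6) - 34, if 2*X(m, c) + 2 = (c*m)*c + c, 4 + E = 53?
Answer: -4346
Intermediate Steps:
E = 49 (E = -4 + 53 = 49)
X(m, c) = -1 + c/2 + m*c²/2 (X(m, c) = -1 + ((c*m)*c + c)/2 = -1 + (m*c² + c)/2 = -1 + (c + m*c²)/2 = -1 + (c/2 + m*c²/2) = -1 + c/2 + m*c²/2)
E*X(-5, 6) - 34 = 49*(-1 + (½)*6 + (½)*(-5)*6²) - 34 = 49*(-1 + 3 + (½)*(-5)*36) - 34 = 49*(-1 + 3 - 90) - 34 = 49*(-88) - 34 = -4312 - 34 = -4346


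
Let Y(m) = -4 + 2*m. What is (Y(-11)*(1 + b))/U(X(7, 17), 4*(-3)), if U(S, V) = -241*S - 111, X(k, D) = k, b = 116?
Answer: 1521/899 ≈ 1.6919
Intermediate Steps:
U(S, V) = -111 - 241*S
(Y(-11)*(1 + b))/U(X(7, 17), 4*(-3)) = ((-4 + 2*(-11))*(1 + 116))/(-111 - 241*7) = ((-4 - 22)*117)/(-111 - 1687) = -26*117/(-1798) = -3042*(-1/1798) = 1521/899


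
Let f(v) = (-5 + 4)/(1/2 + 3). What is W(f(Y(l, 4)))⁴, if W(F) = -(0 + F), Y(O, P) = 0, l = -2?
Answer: 16/2401 ≈ 0.0066639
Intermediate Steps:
f(v) = -2/7 (f(v) = -1/(½ + 3) = -1/7/2 = -1*2/7 = -2/7)
W(F) = -F
W(f(Y(l, 4)))⁴ = (-1*(-2/7))⁴ = (2/7)⁴ = 16/2401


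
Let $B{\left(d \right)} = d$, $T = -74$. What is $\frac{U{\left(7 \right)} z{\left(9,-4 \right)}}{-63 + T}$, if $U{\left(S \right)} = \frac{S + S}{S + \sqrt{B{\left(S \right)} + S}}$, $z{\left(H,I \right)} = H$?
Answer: $- \frac{126}{685} + \frac{18 \sqrt{14}}{685} \approx -0.085621$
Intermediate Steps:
$U{\left(S \right)} = \frac{2 S}{S + \sqrt{2} \sqrt{S}}$ ($U{\left(S \right)} = \frac{S + S}{S + \sqrt{S + S}} = \frac{2 S}{S + \sqrt{2 S}} = \frac{2 S}{S + \sqrt{2} \sqrt{S}}$)
$\frac{U{\left(7 \right)} z{\left(9,-4 \right)}}{-63 + T} = \frac{2 \cdot 7 \frac{1}{7 + \sqrt{2} \sqrt{7}} \cdot 9}{-63 - 74} = \frac{2 \cdot 7 \frac{1}{7 + \sqrt{14}} \cdot 9}{-137} = \frac{14}{7 + \sqrt{14}} \cdot 9 \left(- \frac{1}{137}\right) = \frac{126}{7 + \sqrt{14}} \left(- \frac{1}{137}\right) = - \frac{126}{137 \left(7 + \sqrt{14}\right)}$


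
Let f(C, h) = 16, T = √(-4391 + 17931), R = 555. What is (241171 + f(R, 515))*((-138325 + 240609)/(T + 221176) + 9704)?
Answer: 57595012720119872/24607047 - 24818482*√3385/24607047 ≈ 2.3406e+9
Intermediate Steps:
T = 2*√3385 (T = √13540 = 2*√3385 ≈ 116.36)
(241171 + f(R, 515))*((-138325 + 240609)/(T + 221176) + 9704) = (241171 + 16)*((-138325 + 240609)/(2*√3385 + 221176) + 9704) = 241187*(102284/(221176 + 2*√3385) + 9704) = 241187*(9704 + 102284/(221176 + 2*√3385)) = 2340478648 + 24669571108/(221176 + 2*√3385)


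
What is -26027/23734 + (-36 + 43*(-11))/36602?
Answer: -241180215/217177967 ≈ -1.1105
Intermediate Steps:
-26027/23734 + (-36 + 43*(-11))/36602 = -26027*1/23734 + (-36 - 473)*(1/36602) = -26027/23734 - 509*1/36602 = -26027/23734 - 509/36602 = -241180215/217177967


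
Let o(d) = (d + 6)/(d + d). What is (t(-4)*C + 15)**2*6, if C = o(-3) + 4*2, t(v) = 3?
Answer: 16875/2 ≈ 8437.5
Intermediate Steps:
o(d) = (6 + d)/(2*d) (o(d) = (6 + d)/((2*d)) = (6 + d)*(1/(2*d)) = (6 + d)/(2*d))
C = 15/2 (C = (1/2)*(6 - 3)/(-3) + 4*2 = (1/2)*(-1/3)*3 + 8 = -1/2 + 8 = 15/2 ≈ 7.5000)
(t(-4)*C + 15)**2*6 = (3*(15/2) + 15)**2*6 = (45/2 + 15)**2*6 = (75/2)**2*6 = (5625/4)*6 = 16875/2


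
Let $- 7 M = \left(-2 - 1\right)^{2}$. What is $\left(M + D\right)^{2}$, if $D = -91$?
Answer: $\frac{417316}{49} \approx 8516.7$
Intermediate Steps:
$M = - \frac{9}{7}$ ($M = - \frac{\left(-2 - 1\right)^{2}}{7} = - \frac{\left(-3\right)^{2}}{7} = \left(- \frac{1}{7}\right) 9 = - \frac{9}{7} \approx -1.2857$)
$\left(M + D\right)^{2} = \left(- \frac{9}{7} - 91\right)^{2} = \left(- \frac{646}{7}\right)^{2} = \frac{417316}{49}$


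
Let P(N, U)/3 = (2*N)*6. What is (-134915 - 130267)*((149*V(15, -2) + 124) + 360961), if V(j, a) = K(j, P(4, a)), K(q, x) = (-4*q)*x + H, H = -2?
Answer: 245710481286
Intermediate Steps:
P(N, U) = 36*N (P(N, U) = 3*((2*N)*6) = 3*(12*N) = 36*N)
K(q, x) = -2 - 4*q*x (K(q, x) = (-4*q)*x - 2 = -4*q*x - 2 = -2 - 4*q*x)
V(j, a) = -2 - 576*j (V(j, a) = -2 - 4*j*36*4 = -2 - 4*j*144 = -2 - 576*j)
(-134915 - 130267)*((149*V(15, -2) + 124) + 360961) = (-134915 - 130267)*((149*(-2 - 576*15) + 124) + 360961) = -265182*((149*(-2 - 8640) + 124) + 360961) = -265182*((149*(-8642) + 124) + 360961) = -265182*((-1287658 + 124) + 360961) = -265182*(-1287534 + 360961) = -265182*(-926573) = 245710481286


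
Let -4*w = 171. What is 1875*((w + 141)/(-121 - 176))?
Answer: -81875/132 ≈ -620.27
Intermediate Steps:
w = -171/4 (w = -¼*171 = -171/4 ≈ -42.750)
1875*((w + 141)/(-121 - 176)) = 1875*((-171/4 + 141)/(-121 - 176)) = 1875*((393/4)/(-297)) = 1875*((393/4)*(-1/297)) = 1875*(-131/396) = -81875/132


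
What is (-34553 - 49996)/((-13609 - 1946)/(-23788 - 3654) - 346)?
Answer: 2320193658/9479377 ≈ 244.76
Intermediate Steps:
(-34553 - 49996)/((-13609 - 1946)/(-23788 - 3654) - 346) = -84549/(-15555/(-27442) - 346) = -84549/(-15555*(-1/27442) - 346) = -84549/(15555/27442 - 346) = -84549/(-9479377/27442) = -84549*(-27442/9479377) = 2320193658/9479377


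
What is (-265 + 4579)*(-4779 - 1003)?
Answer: -24943548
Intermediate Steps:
(-265 + 4579)*(-4779 - 1003) = 4314*(-5782) = -24943548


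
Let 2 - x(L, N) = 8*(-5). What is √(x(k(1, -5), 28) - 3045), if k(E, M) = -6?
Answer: I*√3003 ≈ 54.8*I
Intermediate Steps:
x(L, N) = 42 (x(L, N) = 2 - 8*(-5) = 2 - 1*(-40) = 2 + 40 = 42)
√(x(k(1, -5), 28) - 3045) = √(42 - 3045) = √(-3003) = I*√3003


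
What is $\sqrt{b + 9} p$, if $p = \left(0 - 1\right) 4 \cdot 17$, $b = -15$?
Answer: $- 68 i \sqrt{6} \approx - 166.57 i$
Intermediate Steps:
$p = -68$ ($p = \left(-1\right) 4 \cdot 17 = \left(-4\right) 17 = -68$)
$\sqrt{b + 9} p = \sqrt{-15 + 9} \left(-68\right) = \sqrt{-6} \left(-68\right) = i \sqrt{6} \left(-68\right) = - 68 i \sqrt{6}$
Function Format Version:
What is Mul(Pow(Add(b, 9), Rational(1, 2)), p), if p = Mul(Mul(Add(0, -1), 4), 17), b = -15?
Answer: Mul(-68, I, Pow(6, Rational(1, 2))) ≈ Mul(-166.57, I)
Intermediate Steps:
p = -68 (p = Mul(Mul(-1, 4), 17) = Mul(-4, 17) = -68)
Mul(Pow(Add(b, 9), Rational(1, 2)), p) = Mul(Pow(Add(-15, 9), Rational(1, 2)), -68) = Mul(Pow(-6, Rational(1, 2)), -68) = Mul(Mul(I, Pow(6, Rational(1, 2))), -68) = Mul(-68, I, Pow(6, Rational(1, 2)))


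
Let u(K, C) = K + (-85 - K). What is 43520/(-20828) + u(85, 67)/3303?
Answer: -36379235/17198721 ≈ -2.1152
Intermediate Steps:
u(K, C) = -85
43520/(-20828) + u(85, 67)/3303 = 43520/(-20828) - 85/3303 = 43520*(-1/20828) - 85*1/3303 = -10880/5207 - 85/3303 = -36379235/17198721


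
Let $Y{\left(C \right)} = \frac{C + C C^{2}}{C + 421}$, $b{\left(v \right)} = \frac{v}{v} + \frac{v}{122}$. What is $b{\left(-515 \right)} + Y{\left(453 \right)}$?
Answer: $\frac{5670396189}{53314} \approx 1.0636 \cdot 10^{5}$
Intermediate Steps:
$b{\left(v \right)} = 1 + \frac{v}{122}$ ($b{\left(v \right)} = 1 + v \frac{1}{122} = 1 + \frac{v}{122}$)
$Y{\left(C \right)} = \frac{C + C^{3}}{421 + C}$
$b{\left(-515 \right)} + Y{\left(453 \right)} = \left(1 + \frac{1}{122} \left(-515\right)\right) + \frac{453 + 453^{3}}{421 + 453} = \left(1 - \frac{515}{122}\right) + \frac{453 + 92959677}{874} = - \frac{393}{122} + \frac{1}{874} \cdot 92960130 = - \frac{393}{122} + \frac{46480065}{437} = \frac{5670396189}{53314}$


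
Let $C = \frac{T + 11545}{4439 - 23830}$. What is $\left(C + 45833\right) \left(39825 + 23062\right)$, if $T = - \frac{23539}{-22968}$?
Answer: $\frac{116698217069316385}{40488408} \approx 2.8823 \cdot 10^{9}$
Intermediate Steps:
$T = \frac{23539}{22968}$ ($T = \left(-23539\right) \left(- \frac{1}{22968}\right) = \frac{23539}{22968} \approx 1.0249$)
$C = - \frac{265189099}{445372488}$ ($C = \frac{\frac{23539}{22968} + 11545}{4439 - 23830} = \frac{265189099}{22968 \left(-19391\right)} = \frac{265189099}{22968} \left(- \frac{1}{19391}\right) = - \frac{265189099}{445372488} \approx -0.59543$)
$\left(C + 45833\right) \left(39825 + 23062\right) = \left(- \frac{265189099}{445372488} + 45833\right) \left(39825 + 23062\right) = \frac{20412492053405}{445372488} \cdot 62887 = \frac{116698217069316385}{40488408}$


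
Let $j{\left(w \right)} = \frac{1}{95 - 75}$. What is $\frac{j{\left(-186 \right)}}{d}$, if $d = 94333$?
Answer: $\frac{1}{1886660} \approx 5.3004 \cdot 10^{-7}$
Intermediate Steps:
$j{\left(w \right)} = \frac{1}{20}$
$\frac{j{\left(-186 \right)}}{d} = \frac{1}{20 \cdot 94333} = \frac{1}{20} \cdot \frac{1}{94333} = \frac{1}{1886660}$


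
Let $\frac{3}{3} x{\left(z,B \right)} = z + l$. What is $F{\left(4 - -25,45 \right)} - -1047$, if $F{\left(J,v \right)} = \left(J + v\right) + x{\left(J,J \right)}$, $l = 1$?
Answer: $1151$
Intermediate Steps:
$x{\left(z,B \right)} = 1 + z$ ($x{\left(z,B \right)} = z + 1 = 1 + z$)
$F{\left(J,v \right)} = 1 + v + 2 J$ ($F{\left(J,v \right)} = \left(J + v\right) + \left(1 + J\right) = 1 + v + 2 J$)
$F{\left(4 - -25,45 \right)} - -1047 = \left(1 + 45 + 2 \left(4 - -25\right)\right) - -1047 = \left(1 + 45 + 2 \left(4 + 25\right)\right) + 1047 = \left(1 + 45 + 2 \cdot 29\right) + 1047 = \left(1 + 45 + 58\right) + 1047 = 104 + 1047 = 1151$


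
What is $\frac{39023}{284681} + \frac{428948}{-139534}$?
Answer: $- \frac{58334155153}{19861339327} \approx -2.9371$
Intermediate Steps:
$\frac{39023}{284681} + \frac{428948}{-139534} = 39023 \cdot \frac{1}{284681} + 428948 \left(- \frac{1}{139534}\right) = \frac{39023}{284681} - \frac{214474}{69767} = - \frac{58334155153}{19861339327}$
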